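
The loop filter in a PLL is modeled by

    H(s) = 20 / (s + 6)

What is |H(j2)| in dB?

|H(j2)|_dB ≈ 10 dB

Substitute s = j2: numerator = 20, denominator = 6 + j2.
|H(j2)| = |20| / |6 + j2| = 20 / 6.3246 ≈ 3.162.
In decibels: 20·log₁₀(3.162) ≈ 10 dB.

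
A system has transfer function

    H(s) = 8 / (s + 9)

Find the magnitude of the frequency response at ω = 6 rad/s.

Substitute s = j6: numerator = 8, denominator = 9 + j6.
|H(j6)| = |8| / |9 + j6| = 8 / 10.817 ≈ 0.7396.

|H(j6)| ≈ 0.7396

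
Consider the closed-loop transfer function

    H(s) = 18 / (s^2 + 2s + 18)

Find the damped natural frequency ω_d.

Comparing s^2 + 2s + 18 to s^2 + 2ζωₙs + ωₙ²: ωₙ = √18 ≈ 4.243 rad/s and ζ = 2/(2·√18) ≈ 0.2357.
ζωₙ = 2/2 = 1, so ω_d = ωₙ√(1−ζ²) = √(ωₙ² − (ζωₙ)²) = √(18 − 1²) = √17 ≈ 4.123 rad/s.

ω_d ≈ 4.123 rad/s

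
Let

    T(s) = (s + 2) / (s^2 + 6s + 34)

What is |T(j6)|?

Substitute s = j6: numerator = 2 + j6, denominator = -2 + j36.
|T(j6)| = |2 + j6| / |-2 + j36| = 6.3246 / 36.056 ≈ 0.1754.

|T(j6)| ≈ 0.1754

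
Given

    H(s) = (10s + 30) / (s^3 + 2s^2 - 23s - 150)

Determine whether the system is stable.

unstable

The denominator s^3 + 2s^2 - 23s - 150 factors as (s^2 + 8s + 25)(s - 6), giving poles at s = -4 + 3j, -4 - 3j, 6.
Since the pole(s) at s = 6 lie in the right half-plane, the system is unstable.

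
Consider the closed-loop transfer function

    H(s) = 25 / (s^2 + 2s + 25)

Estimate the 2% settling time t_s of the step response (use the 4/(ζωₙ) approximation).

Comparing s^2 + 2s + 25 to s^2 + 2ζωₙs + ωₙ²: ωₙ = 5 rad/s and ζ = 2/(2·5) = 0.2.
ζωₙ = 2/2 = 1, so t_s ≈ 4/(ζωₙ) = 4/1 = 4 s.

t_s ≈ 4 s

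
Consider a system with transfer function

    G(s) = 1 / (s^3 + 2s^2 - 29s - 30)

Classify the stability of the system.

The denominator s^3 + 2s^2 - 29s - 30 factors as (s - 5)(s + 1)(s + 6), giving poles at s = 5, -1, -6.
Since the pole(s) at s = 5 lie in the right half-plane, the system is unstable.

unstable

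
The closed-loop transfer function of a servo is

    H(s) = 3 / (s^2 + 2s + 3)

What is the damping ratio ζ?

ζ ≈ 0.5774

Compare the denominator to the standard form s^2 + 2ζωₙs + ωₙ².
ωₙ² = 3, so ωₙ = √3 ≈ 1.732 rad/s.
2ζωₙ = 2, so ζ = 2/(2·√3) ≈ 0.5774.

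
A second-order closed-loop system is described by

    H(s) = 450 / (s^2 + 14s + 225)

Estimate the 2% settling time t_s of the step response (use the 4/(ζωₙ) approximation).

Comparing s^2 + 14s + 225 to s^2 + 2ζωₙs + ωₙ²: ωₙ = 15 rad/s and ζ = 14/(2·15) ≈ 0.4667.
ζωₙ = 14/2 = 7, so t_s ≈ 4/(ζωₙ) = 4/7 ≈ 0.5714 s.

t_s ≈ 0.5714 s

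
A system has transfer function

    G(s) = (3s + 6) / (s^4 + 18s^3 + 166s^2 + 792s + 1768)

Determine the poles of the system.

s = -5 ± 3j, -4 ± 6j

The poles are the roots of the denominator s^4 + 18s^3 + 166s^2 + 792s + 1768 = 0.
No real roots exist; factor into two real quadratics: (s^2 + 10s + 34)(s^2 + 8s + 52) = 0.
Each quadratic gives a conjugate pair via the quadratic formula.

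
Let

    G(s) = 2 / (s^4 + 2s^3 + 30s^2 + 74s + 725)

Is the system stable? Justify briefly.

The denominator s^4 + 2s^3 + 30s^2 + 74s + 725 factors as (s^2 + 6s + 25)(s^2 - 4s + 29), giving poles at s = -3 + 4j, -3 - 4j, 2 + 5j, 2 - 5j.
Since the pole(s) at s = 2 ± 5j lie in the right half-plane, the system is unstable.

unstable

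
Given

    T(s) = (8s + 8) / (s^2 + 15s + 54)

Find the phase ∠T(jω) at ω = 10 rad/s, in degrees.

∠T(j10) ≈ -22.76°

At s = j10: numerator = 8 + j80, denominator = -46 + j150.
∠T = ∠num − ∠den = 84.289° − (107.05°) = -22.76°.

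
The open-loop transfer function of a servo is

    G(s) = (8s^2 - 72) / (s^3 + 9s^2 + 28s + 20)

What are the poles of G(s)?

The poles are the roots of the denominator s^3 + 9s^2 + 28s + 20 = 0.
Trying s = -1: the polynomial evaluates to 0, so (s + 1) is a factor.
Dividing out leaves s^2 + 8s + 20 = 0.
The quadratic formula then gives s = -4 ± 2j.

s = -4 ± 2j, -1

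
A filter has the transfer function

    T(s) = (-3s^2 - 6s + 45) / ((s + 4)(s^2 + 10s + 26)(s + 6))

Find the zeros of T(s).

s = -5, 3

Set the numerator to zero: -3s^2 - 6s + 45 = 0, i.e. -3·(s^2 + 2s - 15) = 0.
Factoring: (s + 5)(s - 3) = 0.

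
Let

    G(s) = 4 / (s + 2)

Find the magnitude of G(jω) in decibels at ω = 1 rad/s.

|G(j1)|_dB ≈ 5.05 dB

Substitute s = j1: numerator = 4, denominator = 2 + j1.
|G(j1)| = |4| / |2 + j1| = 4 / 2.2361 ≈ 1.789.
In decibels: 20·log₁₀(1.789) ≈ 5.05 dB.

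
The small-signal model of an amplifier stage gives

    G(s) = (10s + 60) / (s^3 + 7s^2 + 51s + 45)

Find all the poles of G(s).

s = -3 + 6j, -3 - 6j, -1

The poles are the roots of the denominator s^3 + 7s^2 + 51s + 45 = 0.
Trying s = -1: the polynomial evaluates to 0, so (s + 1) is a factor.
Dividing out leaves s^2 + 6s + 45 = 0.
The quadratic formula then gives s = -3 ± 6j.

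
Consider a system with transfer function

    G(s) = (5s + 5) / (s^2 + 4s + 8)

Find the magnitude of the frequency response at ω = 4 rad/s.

|G(j4)| ≈ 1.152

Substitute s = j4: numerator = 5 + j20, denominator = -8 + j16.
|G(j4)| = |5 + j20| / |-8 + j16| = 20.616 / 17.889 ≈ 1.152.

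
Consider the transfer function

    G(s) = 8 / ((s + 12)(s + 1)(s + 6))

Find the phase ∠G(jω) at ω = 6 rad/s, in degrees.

At s = j6: numerator = 8, denominator = -612 + j324.
∠G = ∠num − ∠den = 0° − (152.10°) = -152.1°.

∠G(j6) ≈ -152.1°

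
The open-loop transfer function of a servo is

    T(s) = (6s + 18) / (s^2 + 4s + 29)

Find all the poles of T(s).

s = -2 + 5j, -2 - 5j

The poles are the roots of the denominator s^2 + 4s + 29 = 0.
Using the quadratic formula: s = (-4 ± √(-100))/2 = -2 ± 5j.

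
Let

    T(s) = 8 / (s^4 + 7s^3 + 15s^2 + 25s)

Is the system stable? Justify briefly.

The denominator s^4 + 7s^3 + 15s^2 + 25s factors as s(s^2 + 2s + 5)(s + 5), giving poles at s = 0, -1 + 2j, -1 - 2j, -5.
Since the simple pole(s) at s = 0 lie on the jω-axis with none in the right half-plane, the system is marginally stable.

marginally stable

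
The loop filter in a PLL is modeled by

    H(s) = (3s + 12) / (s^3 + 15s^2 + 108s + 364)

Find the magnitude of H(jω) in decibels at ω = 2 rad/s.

|H(j2)|_dB ≈ -28.8 dB

Substitute s = j2: numerator = 12 + j6, denominator = 304 + j208.
|H(j2)| = |12 + j6| / |304 + j208| = 13.416 / 368.35 ≈ 0.03642.
In decibels: 20·log₁₀(0.03642) ≈ -28.8 dB.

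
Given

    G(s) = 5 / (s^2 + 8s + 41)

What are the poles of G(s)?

s = -4 + 5j, -4 - 5j

The poles are the roots of the denominator s^2 + 8s + 41 = 0.
Using the quadratic formula: s = (-8 ± √(-100))/2 = -4 ± 5j.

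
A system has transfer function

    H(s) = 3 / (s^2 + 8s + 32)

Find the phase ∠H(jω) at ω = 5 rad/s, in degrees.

∠H(j5) ≈ -80.07°

At s = j5: numerator = 3, denominator = 7 + j40.
∠H = ∠num − ∠den = 0° − (80.074°) = -80.07°.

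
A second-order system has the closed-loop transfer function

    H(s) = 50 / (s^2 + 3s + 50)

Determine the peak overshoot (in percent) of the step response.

%OS ≈ 50.6%

Comparing s^2 + 3s + 50 to s^2 + 2ζωₙs + ωₙ²: ωₙ = √50 ≈ 7.071 rad/s and ζ = 3/(2·√50) ≈ 0.2121.
%OS = 100·exp(−πζ/√(1−ζ²)) = 100·exp(−π·0.2121/√(1−0.2121²)) ≈ 50.6%.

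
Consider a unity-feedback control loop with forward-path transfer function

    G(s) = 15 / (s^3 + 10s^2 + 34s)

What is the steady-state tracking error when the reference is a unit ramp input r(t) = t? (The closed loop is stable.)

G(s) has one pole at the origin.
This is a Type 1 system. Kv = lim_{s→0} s·G(s) = 15/34.
e_ss = 1/Kv = 1/(15/34) = 34/15 ≈ 2.267.

e_ss = 2.267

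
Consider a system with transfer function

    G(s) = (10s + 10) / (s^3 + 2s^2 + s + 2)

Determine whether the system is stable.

The denominator s^3 + 2s^2 + s + 2 factors as (s^2 + 1)(s + 2), giving poles at s = ±j, -2.
Since the simple pole(s) at s = j, -j lie on the jω-axis with none in the right half-plane, the system is marginally stable.

marginally stable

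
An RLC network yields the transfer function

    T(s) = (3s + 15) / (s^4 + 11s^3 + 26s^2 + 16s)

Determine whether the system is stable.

The denominator s^4 + 11s^3 + 26s^2 + 16s factors as s(s + 1)(s + 8)(s + 2), giving poles at s = 0, -1, -8, -2.
Since the simple pole(s) at s = 0 lie on the jω-axis with none in the right half-plane, the system is marginally stable.

marginally stable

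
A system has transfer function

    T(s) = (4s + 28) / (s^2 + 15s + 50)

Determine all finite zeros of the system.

Set the numerator to zero: 4s + 28 = 0, i.e. 4·(s + 7) = 0.
So s = -7.

s = -7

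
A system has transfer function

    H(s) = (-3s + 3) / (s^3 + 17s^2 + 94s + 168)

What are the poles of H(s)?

The poles are the roots of the denominator s^3 + 17s^2 + 94s + 168 = 0.
Trying s = -6: the polynomial evaluates to 0, so (s + 6) is a factor.
Dividing out leaves s^2 + 11s + 28 = 0.
Factoring the quadratic: (s + 4)(s + 7) = 0.

s = -6, -4, -7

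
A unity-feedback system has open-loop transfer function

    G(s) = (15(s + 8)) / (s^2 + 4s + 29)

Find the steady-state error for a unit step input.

G(s) has no poles at the origin.
This is a Type 0 system. Kp = lim_{s→0} G(s) = 120/29.
e_ss = 1/(1 + Kp) = 1/(1 + 120/29) = 29/149 ≈ 0.1946.

e_ss = 0.1946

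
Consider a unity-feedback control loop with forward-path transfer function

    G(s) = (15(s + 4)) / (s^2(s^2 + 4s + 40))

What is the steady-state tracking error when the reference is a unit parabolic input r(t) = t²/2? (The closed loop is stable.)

G(s) has 2 poles at the origin.
This is a Type 2 system. Ka = lim_{s→0} s^2·G(s) = 60/40 = 3/2.
e_ss = 1/Ka = 1/(3/2) = 2/3 ≈ 0.6667.

e_ss = 0.6667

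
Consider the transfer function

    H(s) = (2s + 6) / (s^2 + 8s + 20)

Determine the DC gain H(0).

Set s = 0: H(0) = (6) / (20) = 3/10.

H(0) = 3/10 ≈ 0.3000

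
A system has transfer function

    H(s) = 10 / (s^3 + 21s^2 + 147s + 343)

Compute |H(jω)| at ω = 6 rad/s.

Substitute s = j6: numerator = 10, denominator = -413 + j666.
|H(j6)| = |10| / |-413 + j666| = 10 / 783.66 ≈ 0.01276.

|H(j6)| ≈ 0.01276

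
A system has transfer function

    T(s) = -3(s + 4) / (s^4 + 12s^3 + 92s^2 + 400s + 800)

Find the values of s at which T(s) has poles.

s = -2 ± 6j, -4 ± 2j

The poles are the roots of the denominator s^4 + 12s^3 + 92s^2 + 400s + 800 = 0.
No real roots exist; factor into two real quadratics: (s^2 + 4s + 40)(s^2 + 8s + 20) = 0.
Each quadratic gives a conjugate pair via the quadratic formula.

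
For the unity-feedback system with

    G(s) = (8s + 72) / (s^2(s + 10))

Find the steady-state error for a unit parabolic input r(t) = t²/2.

e_ss = 0.1389

G(s) has 2 poles at the origin.
This is a Type 2 system. Ka = lim_{s→0} s^2·G(s) = 72/10 = 36/5.
e_ss = 1/Ka = 1/(36/5) = 5/36 ≈ 0.1389.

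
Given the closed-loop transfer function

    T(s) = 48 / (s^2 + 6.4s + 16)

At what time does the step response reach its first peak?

Comparing s^2 + 6.4s + 16 to s^2 + 2ζωₙs + ωₙ²: ωₙ = 4 rad/s and ζ = 6.4/(2·4) = 0.8.
ζωₙ = 6.4/2 = 3.2, so ω_d = ωₙ√(1−ζ²) = √(ωₙ² − (ζωₙ)²) = √(16 − 3.2²) = √5.76 = 2.400 rad/s.
t_p = π/ω_d = π/2.400 ≈ 1.309 s.

t_p ≈ 1.309 s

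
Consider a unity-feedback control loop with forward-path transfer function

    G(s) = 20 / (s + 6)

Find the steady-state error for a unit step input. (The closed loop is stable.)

G(s) has no poles at the origin.
This is a Type 0 system. Kp = lim_{s→0} G(s) = 20/6 = 10/3.
e_ss = 1/(1 + Kp) = 1/(1 + 10/3) = 3/13 ≈ 0.2308.

e_ss = 0.2308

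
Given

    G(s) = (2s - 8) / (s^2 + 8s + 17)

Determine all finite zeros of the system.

Set the numerator to zero: 2s - 8 = 0, i.e. 2·(s - 4) = 0.
So s = 4.

s = 4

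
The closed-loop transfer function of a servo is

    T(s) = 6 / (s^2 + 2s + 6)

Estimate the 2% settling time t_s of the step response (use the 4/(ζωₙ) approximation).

Comparing s^2 + 2s + 6 to s^2 + 2ζωₙs + ωₙ²: ωₙ = √6 ≈ 2.449 rad/s and ζ = 2/(2·√6) ≈ 0.4082.
ζωₙ = 2/2 = 1, so t_s ≈ 4/(ζωₙ) = 4/1 = 4 s.

t_s ≈ 4 s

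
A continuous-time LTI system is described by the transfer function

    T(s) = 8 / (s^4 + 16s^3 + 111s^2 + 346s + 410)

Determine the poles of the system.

s = -3 ± j, -5 ± 4j

The poles are the roots of the denominator s^4 + 16s^3 + 111s^2 + 346s + 410 = 0.
No real roots exist; factor into two real quadratics: (s^2 + 6s + 10)(s^2 + 10s + 41) = 0.
Each quadratic gives a conjugate pair via the quadratic formula.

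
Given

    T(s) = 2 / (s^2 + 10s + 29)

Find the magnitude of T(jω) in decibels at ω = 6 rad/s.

Substitute s = j6: numerator = 2, denominator = -7 + j60.
|T(j6)| = |2| / |-7 + j60| = 2 / 60.407 ≈ 0.03311.
In decibels: 20·log₁₀(0.03311) ≈ -29.6 dB.

|T(j6)|_dB ≈ -29.6 dB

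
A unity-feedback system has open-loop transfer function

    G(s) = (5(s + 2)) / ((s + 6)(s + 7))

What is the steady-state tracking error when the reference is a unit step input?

G(s) has no poles at the origin.
This is a Type 0 system. Kp = lim_{s→0} G(s) = 10/42 = 5/21.
e_ss = 1/(1 + Kp) = 1/(1 + 5/21) = 21/26 ≈ 0.8077.

e_ss = 0.8077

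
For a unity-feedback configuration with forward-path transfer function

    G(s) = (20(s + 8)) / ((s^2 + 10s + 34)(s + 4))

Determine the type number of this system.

Type 0

The denominator has no factor of s at the origin — no free integrator — so this is a Type 0 system.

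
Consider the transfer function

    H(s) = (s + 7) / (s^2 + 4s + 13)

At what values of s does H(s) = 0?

Set the numerator to zero: s + 7 = 0.
So s = -7.

s = -7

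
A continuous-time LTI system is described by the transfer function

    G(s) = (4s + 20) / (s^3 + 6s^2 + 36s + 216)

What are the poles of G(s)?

The poles are the roots of the denominator s^3 + 6s^2 + 36s + 216 = 0.
Trying s = -6: the polynomial evaluates to 0, so (s + 6) is a factor.
Dividing out leaves s^2 + 36 = 0.
The quadratic formula then gives s = 0 ± 6j.

s = ±6j, -6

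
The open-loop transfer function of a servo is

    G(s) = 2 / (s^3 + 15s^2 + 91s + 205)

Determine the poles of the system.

s = -5 ± 4j, -5

The poles are the roots of the denominator s^3 + 15s^2 + 91s + 205 = 0.
Trying s = -5: the polynomial evaluates to 0, so (s + 5) is a factor.
Dividing out leaves s^2 + 10s + 41 = 0.
The quadratic formula then gives s = -5 ± 4j.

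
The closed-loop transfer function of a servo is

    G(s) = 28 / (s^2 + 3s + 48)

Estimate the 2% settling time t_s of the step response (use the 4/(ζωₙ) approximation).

t_s ≈ 2.667 s

Comparing s^2 + 3s + 48 to s^2 + 2ζωₙs + ωₙ²: ωₙ = √48 ≈ 6.928 rad/s and ζ = 3/(2·√48) ≈ 0.2165.
ζωₙ = 3/2 = 1.5, so t_s ≈ 4/(ζωₙ) = 4/1.5 ≈ 2.667 s.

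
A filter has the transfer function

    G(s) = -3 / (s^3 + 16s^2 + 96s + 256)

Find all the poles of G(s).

The poles are the roots of the denominator s^3 + 16s^2 + 96s + 256 = 0.
Trying s = -8: the polynomial evaluates to 0, so (s + 8) is a factor.
Dividing out leaves s^2 + 8s + 32 = 0.
The quadratic formula then gives s = -4 ± 4j.

s = -4 ± 4j, -8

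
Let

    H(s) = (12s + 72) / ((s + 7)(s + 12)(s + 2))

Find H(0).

Set s = 0: H(0) = (72) / (168) = 3/7.

H(0) = 3/7 ≈ 0.4286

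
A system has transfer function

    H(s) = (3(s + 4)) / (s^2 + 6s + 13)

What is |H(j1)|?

|H(j1)| ≈ 0.9220

Substitute s = j1: numerator = 12 + j3, denominator = 12 + j6.
|H(j1)| = |12 + j3| / |12 + j6| = 12.369 / 13.416 ≈ 0.9220.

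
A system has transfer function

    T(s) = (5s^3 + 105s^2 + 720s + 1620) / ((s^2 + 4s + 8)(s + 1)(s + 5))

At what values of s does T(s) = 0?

s = -6, -6, -9

Set the numerator to zero: 5s^3 + 105s^2 + 720s + 1620 = 0, i.e. 5·(s^3 + 21s^2 + 144s + 324) = 0.
Factoring: (s + 6)^2(s + 9) = 0.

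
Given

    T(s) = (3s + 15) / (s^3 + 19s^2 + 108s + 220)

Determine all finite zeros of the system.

Set the numerator to zero: 3s + 15 = 0, i.e. 3·(s + 5) = 0.
So s = -5.

s = -5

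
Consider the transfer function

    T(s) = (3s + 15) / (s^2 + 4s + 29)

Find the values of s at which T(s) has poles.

s = -2 ± 5j

The poles are the roots of the denominator s^2 + 4s + 29 = 0.
Using the quadratic formula: s = (-4 ± √(-100))/2 = -2 ± 5j.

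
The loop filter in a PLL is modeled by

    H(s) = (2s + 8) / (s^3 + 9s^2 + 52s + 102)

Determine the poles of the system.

s = -3 + 5j, -3 - 5j, -3

The poles are the roots of the denominator s^3 + 9s^2 + 52s + 102 = 0.
Trying s = -3: the polynomial evaluates to 0, so (s + 3) is a factor.
Dividing out leaves s^2 + 6s + 34 = 0.
The quadratic formula then gives s = -3 ± 5j.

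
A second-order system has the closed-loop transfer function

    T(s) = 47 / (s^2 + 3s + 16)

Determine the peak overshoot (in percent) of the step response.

Comparing s^2 + 3s + 16 to s^2 + 2ζωₙs + ωₙ²: ωₙ = 4 rad/s and ζ = 3/(2·4) = 0.375.
%OS = 100·exp(−πζ/√(1−ζ²)) = 100·exp(−π·0.375/√(1−0.375²)) ≈ 28.1%.

%OS ≈ 28.1%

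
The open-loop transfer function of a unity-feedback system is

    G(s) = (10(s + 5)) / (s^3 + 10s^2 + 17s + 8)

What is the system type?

Type 0

The denominator has no factor of s at the origin — no free integrator — so this is a Type 0 system.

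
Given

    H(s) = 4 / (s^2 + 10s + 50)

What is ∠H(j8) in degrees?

∠H(j8) ≈ -99.93°

At s = j8: numerator = 4, denominator = -14 + j80.
∠H = ∠num − ∠den = 0° − (99.926°) = -99.93°.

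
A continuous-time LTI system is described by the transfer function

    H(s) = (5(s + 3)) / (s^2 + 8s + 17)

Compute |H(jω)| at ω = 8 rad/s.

Substitute s = j8: numerator = 15 + j40, denominator = -47 + j64.
|H(j8)| = |15 + j40| / |-47 + j64| = 42.720 / 79.404 ≈ 0.5380.

|H(j8)| ≈ 0.5380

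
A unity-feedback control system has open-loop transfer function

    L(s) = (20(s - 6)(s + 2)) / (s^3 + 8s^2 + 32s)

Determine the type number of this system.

Type 1

The denominator has 1 factor of s at the origin (free integrator), so this is a Type 1 system.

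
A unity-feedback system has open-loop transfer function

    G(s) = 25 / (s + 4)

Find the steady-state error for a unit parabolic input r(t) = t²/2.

e_ss = ∞

G(s) has no poles at the origin.
This is a Type 0 system; Ka = lim_{s→0} s^2·G(s) = 0, so the steady-state error for a parabola input is infinite.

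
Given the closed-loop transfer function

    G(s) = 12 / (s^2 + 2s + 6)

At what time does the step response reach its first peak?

Comparing s^2 + 2s + 6 to s^2 + 2ζωₙs + ωₙ²: ωₙ = √6 ≈ 2.449 rad/s and ζ = 2/(2·√6) ≈ 0.4082.
ζωₙ = 2/2 = 1, so ω_d = ωₙ√(1−ζ²) = √(ωₙ² − (ζωₙ)²) = √(6 − 1²) = √5 ≈ 2.236 rad/s.
t_p = π/ω_d = π/2.236 ≈ 1.405 s.

t_p ≈ 1.405 s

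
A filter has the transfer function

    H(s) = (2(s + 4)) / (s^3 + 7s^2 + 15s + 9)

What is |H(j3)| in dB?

Substitute s = j3: numerator = 8 + j6, denominator = -54 + j18.
|H(j3)| = |8 + j6| / |-54 + j18| = 10 / 56.921 ≈ 0.1757.
In decibels: 20·log₁₀(0.1757) ≈ -15.1 dB.

|H(j3)|_dB ≈ -15.1 dB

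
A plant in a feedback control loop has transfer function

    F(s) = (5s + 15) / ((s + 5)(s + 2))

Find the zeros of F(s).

Set the numerator to zero: 5s + 15 = 0, i.e. 5·(s + 3) = 0.
So s = -3.

s = -3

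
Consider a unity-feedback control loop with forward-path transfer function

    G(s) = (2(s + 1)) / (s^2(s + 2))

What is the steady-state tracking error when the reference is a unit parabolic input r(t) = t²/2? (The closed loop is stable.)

G(s) has 2 poles at the origin.
This is a Type 2 system. Ka = lim_{s→0} s^2·G(s) = 2/2 = 1.
e_ss = 1/Ka = 1/(1) = 1.

e_ss = 1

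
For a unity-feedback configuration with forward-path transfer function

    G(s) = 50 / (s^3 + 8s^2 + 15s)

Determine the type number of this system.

Type 1

The denominator has 1 factor of s at the origin (free integrator), so this is a Type 1 system.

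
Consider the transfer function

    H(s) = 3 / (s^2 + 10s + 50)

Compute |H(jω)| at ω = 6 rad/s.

|H(j6)| ≈ 0.04869

Substitute s = j6: numerator = 3, denominator = 14 + j60.
|H(j6)| = |3| / |14 + j60| = 3 / 61.612 ≈ 0.04869.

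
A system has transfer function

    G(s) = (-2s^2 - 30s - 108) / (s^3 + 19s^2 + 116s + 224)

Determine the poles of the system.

The poles are the roots of the denominator s^3 + 19s^2 + 116s + 224 = 0.
Trying s = -8: the polynomial evaluates to 0, so (s + 8) is a factor.
Dividing out leaves s^2 + 11s + 28 = 0.
Factoring the quadratic: (s + 7)(s + 4) = 0.

s = -8, -7, -4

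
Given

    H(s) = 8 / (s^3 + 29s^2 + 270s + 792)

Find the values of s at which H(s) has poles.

s = -11, -6, -12

The poles are the roots of the denominator s^3 + 29s^2 + 270s + 792 = 0.
Trying s = -11: the polynomial evaluates to 0, so (s + 11) is a factor.
Dividing out leaves s^2 + 18s + 72 = 0.
Factoring the quadratic: (s + 6)(s + 12) = 0.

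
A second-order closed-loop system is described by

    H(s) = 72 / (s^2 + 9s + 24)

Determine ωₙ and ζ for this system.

ωₙ ≈ 4.899 rad/s, ζ ≈ 0.9186

Compare the denominator to the standard form s^2 + 2ζωₙs + ωₙ².
ωₙ² = 24, so ωₙ = √24 ≈ 4.899 rad/s.
2ζωₙ = 9, so ζ = 9/(2·√24) ≈ 0.9186.
With ζ = 0.9186 the response is underdamped.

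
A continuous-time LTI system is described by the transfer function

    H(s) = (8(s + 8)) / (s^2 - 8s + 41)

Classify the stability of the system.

The poles can be read from the denominator factors: s = 4 + 5j, 4 - 5j.
Since the pole(s) at s = 4 + 5j, 4 - 5j lie in the right half-plane, the system is unstable.

unstable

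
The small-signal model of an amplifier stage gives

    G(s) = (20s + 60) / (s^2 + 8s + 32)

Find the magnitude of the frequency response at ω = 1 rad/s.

Substitute s = j1: numerator = 60 + j20, denominator = 31 + j8.
|G(j1)| = |60 + j20| / |31 + j8| = 63.246 / 32.016 ≈ 1.975.

|G(j1)| ≈ 1.975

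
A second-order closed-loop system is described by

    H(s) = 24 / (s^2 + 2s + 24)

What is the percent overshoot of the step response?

%OS ≈ 51.9%

Comparing s^2 + 2s + 24 to s^2 + 2ζωₙs + ωₙ²: ωₙ = √24 ≈ 4.899 rad/s and ζ = 2/(2·√24) ≈ 0.2041.
%OS = 100·exp(−πζ/√(1−ζ²)) = 100·exp(−π·0.2041/√(1−0.2041²)) ≈ 51.9%.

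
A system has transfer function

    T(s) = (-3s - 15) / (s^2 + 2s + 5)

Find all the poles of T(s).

The poles are the roots of the denominator s^2 + 2s + 5 = 0.
Using the quadratic formula: s = (-2 ± √(-16))/2 = -1 ± 2j.

s = -1 + 2j, -1 - 2j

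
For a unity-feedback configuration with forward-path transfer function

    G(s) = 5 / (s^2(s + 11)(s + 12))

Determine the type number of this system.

Type 2

The denominator has 2 factors of s at the origin (free integrators), so this is a Type 2 system.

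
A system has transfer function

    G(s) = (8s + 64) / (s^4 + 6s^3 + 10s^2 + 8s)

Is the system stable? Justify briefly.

marginally stable

The denominator s^4 + 6s^3 + 10s^2 + 8s factors as s(s^2 + 2s + 2)(s + 4), giving poles at s = 0, -1 + j, -1 - j, -4.
Since the simple pole(s) at s = 0 lie on the jω-axis with none in the right half-plane, the system is marginally stable.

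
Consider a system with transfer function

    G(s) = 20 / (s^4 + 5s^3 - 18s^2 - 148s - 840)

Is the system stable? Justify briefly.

unstable

The denominator s^4 + 5s^3 - 18s^2 - 148s - 840 factors as (s^2 + 4s + 20)(s - 6)(s + 7), giving poles at s = -2 ± 4j, 6, -7.
Since the pole(s) at s = 6 lie in the right half-plane, the system is unstable.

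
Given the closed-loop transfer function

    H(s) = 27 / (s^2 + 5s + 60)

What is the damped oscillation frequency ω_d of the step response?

ω_d ≈ 7.331 rad/s

Comparing s^2 + 5s + 60 to s^2 + 2ζωₙs + ωₙ²: ωₙ = √60 ≈ 7.746 rad/s and ζ = 5/(2·√60) ≈ 0.3227.
ζωₙ = 5/2 = 2.5, so ω_d = ωₙ√(1−ζ²) = √(ωₙ² − (ζωₙ)²) = √(60 − 2.5²) = √53.75 ≈ 7.331 rad/s.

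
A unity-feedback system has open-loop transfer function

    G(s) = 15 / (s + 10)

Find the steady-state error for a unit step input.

e_ss = 0.4000

G(s) has no poles at the origin.
This is a Type 0 system. Kp = lim_{s→0} G(s) = 15/10 = 3/2.
e_ss = 1/(1 + Kp) = 1/(1 + 3/2) = 2/5 ≈ 0.4000.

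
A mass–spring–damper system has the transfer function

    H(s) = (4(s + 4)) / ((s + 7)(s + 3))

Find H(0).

H(0) = 16/21 ≈ 0.7619

At s = 0 each factor (s + a) contributes a and each (s^2 + bs + c) contributes c.
H(0) = 4·(4) / ((7) · (3)) = 16/21 = 16/21.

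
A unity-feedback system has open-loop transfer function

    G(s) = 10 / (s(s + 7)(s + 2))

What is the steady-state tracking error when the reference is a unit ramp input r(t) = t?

e_ss = 1.400

G(s) has one pole at the origin.
This is a Type 1 system. Kv = lim_{s→0} s·G(s) = 10/14 = 5/7.
e_ss = 1/Kv = 1/(5/7) = 7/5 ≈ 1.400.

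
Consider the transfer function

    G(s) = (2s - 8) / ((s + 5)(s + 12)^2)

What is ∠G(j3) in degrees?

∠G(j3) ≈ 84.09°

At s = j3: numerator = -8 + j6, denominator = 459 + j765.
∠G = ∠num − ∠den = 143.13° − (59.036°) = 84.09°.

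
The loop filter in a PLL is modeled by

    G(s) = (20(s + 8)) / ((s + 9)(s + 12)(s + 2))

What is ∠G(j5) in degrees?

∠G(j5) ≈ -87.87°

At s = j5: numerator = 160 + j100, denominator = -359 + j625.
∠G = ∠num − ∠den = 32.005° − (119.87°) = -87.87°.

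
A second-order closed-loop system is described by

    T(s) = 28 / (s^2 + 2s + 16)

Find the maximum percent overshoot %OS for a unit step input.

%OS ≈ 44.4%

Comparing s^2 + 2s + 16 to s^2 + 2ζωₙs + ωₙ²: ωₙ = 4 rad/s and ζ = 2/(2·4) = 0.25.
%OS = 100·exp(−πζ/√(1−ζ²)) = 100·exp(−π·0.25/√(1−0.25²)) ≈ 44.4%.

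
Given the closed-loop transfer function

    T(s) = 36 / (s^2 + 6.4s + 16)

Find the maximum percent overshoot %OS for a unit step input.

Comparing s^2 + 6.4s + 16 to s^2 + 2ζωₙs + ωₙ²: ωₙ = 4 rad/s and ζ = 6.4/(2·4) = 0.8.
%OS = 100·exp(−πζ/√(1−ζ²)) = 100·exp(−π·0.8/√(1−0.8²)) ≈ 1.52%.

%OS ≈ 1.52%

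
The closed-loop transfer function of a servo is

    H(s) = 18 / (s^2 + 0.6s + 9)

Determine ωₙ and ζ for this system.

Compare the denominator to the standard form s^2 + 2ζωₙs + ωₙ².
ωₙ² = 9, so ωₙ = 3 rad/s.
2ζωₙ = 0.6, so ζ = 0.6/(2·3) = 0.1.

ωₙ = 3 rad/s, ζ = 0.1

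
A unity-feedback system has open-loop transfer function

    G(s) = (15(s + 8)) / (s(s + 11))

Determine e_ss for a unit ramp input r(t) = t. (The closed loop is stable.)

e_ss = 0.09167

G(s) has one pole at the origin.
This is a Type 1 system. Kv = lim_{s→0} s·G(s) = 120/11.
e_ss = 1/Kv = 1/(120/11) = 11/120 ≈ 0.09167.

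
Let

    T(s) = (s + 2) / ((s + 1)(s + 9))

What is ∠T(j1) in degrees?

At s = j1: numerator = 2 + j1, denominator = 8 + j10.
∠T = ∠num − ∠den = 26.565° − (51.340°) = -24.78°.

∠T(j1) ≈ -24.78°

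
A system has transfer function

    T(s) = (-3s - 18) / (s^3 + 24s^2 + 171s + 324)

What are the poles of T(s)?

s = -9, -3, -12

The poles are the roots of the denominator s^3 + 24s^2 + 171s + 324 = 0.
Trying s = -9: the polynomial evaluates to 0, so (s + 9) is a factor.
Dividing out leaves s^2 + 15s + 36 = 0.
Factoring the quadratic: (s + 3)(s + 12) = 0.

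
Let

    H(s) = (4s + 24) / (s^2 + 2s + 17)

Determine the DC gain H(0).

Set s = 0: H(0) = (24) / (17) = 24/17.

H(0) = 24/17 ≈ 1.412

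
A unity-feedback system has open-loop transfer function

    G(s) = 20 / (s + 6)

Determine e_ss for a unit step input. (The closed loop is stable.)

e_ss = 0.2308

G(s) has no poles at the origin.
This is a Type 0 system. Kp = lim_{s→0} G(s) = 20/6 = 10/3.
e_ss = 1/(1 + Kp) = 1/(1 + 10/3) = 3/13 ≈ 0.2308.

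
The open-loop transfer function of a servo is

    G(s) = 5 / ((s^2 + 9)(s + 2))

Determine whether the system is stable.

The poles can be read from the denominator factors: s = 3j, -3j, -2.
Since the simple pole(s) at s = ±3j lie on the jω-axis with none in the right half-plane, the system is marginally stable.

marginally stable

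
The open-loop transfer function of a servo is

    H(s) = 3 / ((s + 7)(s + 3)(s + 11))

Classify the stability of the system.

The poles can be read from the denominator factors: s = -7, -3, -11.
Since all poles lie strictly in the left half-plane, the system is stable.

stable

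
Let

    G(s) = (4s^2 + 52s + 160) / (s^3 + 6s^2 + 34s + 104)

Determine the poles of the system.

s = -1 + 5j, -1 - 5j, -4

The poles are the roots of the denominator s^3 + 6s^2 + 34s + 104 = 0.
Trying s = -4: the polynomial evaluates to 0, so (s + 4) is a factor.
Dividing out leaves s^2 + 2s + 26 = 0.
The quadratic formula then gives s = -1 ± 5j.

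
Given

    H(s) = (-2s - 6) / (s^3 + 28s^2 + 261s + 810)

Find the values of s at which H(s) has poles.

The poles are the roots of the denominator s^3 + 28s^2 + 261s + 810 = 0.
Trying s = -9: the polynomial evaluates to 0, so (s + 9) is a factor.
Dividing out leaves s^2 + 19s + 90 = 0.
Factoring the quadratic: (s + 10)(s + 9) = 0.

s = -9, -10, -9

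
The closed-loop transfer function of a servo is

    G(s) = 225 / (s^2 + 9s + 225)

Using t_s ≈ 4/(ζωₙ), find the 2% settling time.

t_s ≈ 0.8889 s

Comparing s^2 + 9s + 225 to s^2 + 2ζωₙs + ωₙ²: ωₙ = 15 rad/s and ζ = 9/(2·15) = 0.3.
ζωₙ = 9/2 = 4.5, so t_s ≈ 4/(ζωₙ) = 4/4.5 ≈ 0.8889 s.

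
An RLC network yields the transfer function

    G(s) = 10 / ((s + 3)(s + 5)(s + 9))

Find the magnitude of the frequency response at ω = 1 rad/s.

Substitute s = j1: numerator = 10, denominator = 118 + j86.
|G(j1)| = |10| / |118 + j86| = 10 / 146.01 ≈ 0.06849.

|G(j1)| ≈ 0.06849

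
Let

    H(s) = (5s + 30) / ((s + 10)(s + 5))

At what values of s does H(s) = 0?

Set the numerator to zero: 5s + 30 = 0, i.e. 5·(s + 6) = 0.
So s = -6.

s = -6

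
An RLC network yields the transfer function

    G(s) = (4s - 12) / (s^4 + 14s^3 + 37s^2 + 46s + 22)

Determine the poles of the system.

s = -1 + j, -1 - j, -1, -11

The poles are the roots of the denominator s^4 + 14s^3 + 37s^2 + 46s + 22 = 0.
Trying s = -1: the polynomial evaluates to 0, so (s + 1) is a factor.
Dividing out leaves s^3 + 13s^2 + 24s + 22 = 0.
This factors further as (s^2 + 2s + 2)(s + 11) = 0.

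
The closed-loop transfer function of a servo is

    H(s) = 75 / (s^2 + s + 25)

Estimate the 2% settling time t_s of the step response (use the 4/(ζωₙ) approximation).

Comparing s^2 + s + 25 to s^2 + 2ζωₙs + ωₙ²: ωₙ = 5 rad/s and ζ = 1/(2·5) = 0.1.
ζωₙ = 1/2 = 0.5, so t_s ≈ 4/(ζωₙ) = 4/0.5 = 8 s.

t_s ≈ 8 s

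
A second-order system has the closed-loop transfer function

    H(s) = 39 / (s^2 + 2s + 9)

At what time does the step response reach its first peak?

Comparing s^2 + 2s + 9 to s^2 + 2ζωₙs + ωₙ²: ωₙ = 3 rad/s and ζ = 2/(2·3) ≈ 0.3333.
ζωₙ = 2/2 = 1, so ω_d = ωₙ√(1−ζ²) = √(ωₙ² − (ζωₙ)²) = √(9 − 1²) = √8 ≈ 2.828 rad/s.
t_p = π/ω_d = π/2.828 ≈ 1.111 s.

t_p ≈ 1.111 s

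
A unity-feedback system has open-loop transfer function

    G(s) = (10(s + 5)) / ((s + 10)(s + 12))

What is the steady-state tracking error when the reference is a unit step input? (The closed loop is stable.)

G(s) has no poles at the origin.
This is a Type 0 system. Kp = lim_{s→0} G(s) = 50/120 = 5/12.
e_ss = 1/(1 + Kp) = 1/(1 + 5/12) = 12/17 ≈ 0.7059.

e_ss = 0.7059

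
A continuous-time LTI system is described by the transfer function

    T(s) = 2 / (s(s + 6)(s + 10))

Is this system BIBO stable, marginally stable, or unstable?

marginally stable

The poles can be read from the denominator factors: s = 0, -6, -10.
Since the simple pole(s) at s = 0 lie on the jω-axis with none in the right half-plane, the system is marginally stable.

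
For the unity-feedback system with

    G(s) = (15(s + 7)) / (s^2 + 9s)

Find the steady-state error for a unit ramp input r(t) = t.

G(s) has one pole at the origin.
This is a Type 1 system. Kv = lim_{s→0} s·G(s) = 105/9 = 35/3.
e_ss = 1/Kv = 1/(35/3) = 3/35 ≈ 0.08571.

e_ss = 0.08571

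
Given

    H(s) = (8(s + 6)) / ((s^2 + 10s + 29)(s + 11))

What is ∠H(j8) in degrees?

∠H(j8) ≈ -96.53°

At s = j8: numerator = 48 + j64, denominator = -1025 + j600.
∠H = ∠num − ∠den = 53.130° − (149.66°) = -96.53°.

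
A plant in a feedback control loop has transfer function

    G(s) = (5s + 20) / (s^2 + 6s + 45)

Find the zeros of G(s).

s = -4

Set the numerator to zero: 5s + 20 = 0, i.e. 5·(s + 4) = 0.
So s = -4.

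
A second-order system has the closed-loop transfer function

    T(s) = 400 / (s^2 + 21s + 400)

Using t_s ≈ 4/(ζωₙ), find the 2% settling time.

t_s ≈ 0.3810 s

Comparing s^2 + 21s + 400 to s^2 + 2ζωₙs + ωₙ²: ωₙ = 20 rad/s and ζ = 21/(2·20) = 0.525.
ζωₙ = 21/2 = 10.5, so t_s ≈ 4/(ζωₙ) = 4/10.5 ≈ 0.3810 s.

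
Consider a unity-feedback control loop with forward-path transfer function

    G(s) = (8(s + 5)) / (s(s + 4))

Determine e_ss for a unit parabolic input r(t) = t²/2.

e_ss = ∞

G(s) has one pole at the origin.
This is a Type 1 system; Ka = lim_{s→0} s^2·G(s) = 0, so the steady-state error for a parabola input is infinite.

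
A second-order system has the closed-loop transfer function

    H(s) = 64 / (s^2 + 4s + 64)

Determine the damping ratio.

ζ = 0.25

Compare the denominator to the standard form s^2 + 2ζωₙs + ωₙ².
ωₙ² = 64, so ωₙ = 8 rad/s.
2ζωₙ = 4, so ζ = 4/(2·8) = 0.25.
With ζ = 0.25 the response is underdamped.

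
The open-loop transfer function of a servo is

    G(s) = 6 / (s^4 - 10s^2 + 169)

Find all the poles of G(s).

The poles are the roots of the denominator s^4 - 10s^2 + 169 = 0.
No real roots exist; factor into two real quadratics: (s^2 + 6s + 13)(s^2 - 6s + 13) = 0.
Each quadratic gives a conjugate pair via the quadratic formula.

s = -3 ± 2j, 3 ± 2j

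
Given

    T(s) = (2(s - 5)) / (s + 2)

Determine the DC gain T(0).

T(0) = -5

At s = 0 each factor (s + a) contributes a and each (s^2 + bs + c) contributes c.
T(0) = 2·(-5) / ((2)) = -10/2 = -5.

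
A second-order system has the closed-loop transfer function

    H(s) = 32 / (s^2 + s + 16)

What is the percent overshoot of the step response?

Comparing s^2 + s + 16 to s^2 + 2ζωₙs + ωₙ²: ωₙ = 4 rad/s and ζ = 1/(2·4) = 0.125.
%OS = 100·exp(−πζ/√(1−ζ²)) = 100·exp(−π·0.125/√(1−0.125²)) ≈ 67.3%.

%OS ≈ 67.3%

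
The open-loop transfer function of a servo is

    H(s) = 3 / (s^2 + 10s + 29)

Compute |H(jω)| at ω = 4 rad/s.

Substitute s = j4: numerator = 3, denominator = 13 + j40.
|H(j4)| = |3| / |13 + j40| = 3 / 42.059 ≈ 0.07133.

|H(j4)| ≈ 0.07133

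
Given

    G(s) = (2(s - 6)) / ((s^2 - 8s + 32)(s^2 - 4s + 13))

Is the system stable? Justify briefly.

The poles can be read from the denominator factors: s = 4 + 4j, 4 - 4j, 2 + 3j, 2 - 3j.
Since the pole(s) at s = 4 ± 4j, 2 ± 3j lie in the right half-plane, the system is unstable.

unstable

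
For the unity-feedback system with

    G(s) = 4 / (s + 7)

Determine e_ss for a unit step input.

e_ss = 0.6364

G(s) has no poles at the origin.
This is a Type 0 system. Kp = lim_{s→0} G(s) = 4/7.
e_ss = 1/(1 + Kp) = 1/(1 + 4/7) = 7/11 ≈ 0.6364.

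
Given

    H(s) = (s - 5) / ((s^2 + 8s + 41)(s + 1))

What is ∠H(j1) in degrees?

∠H(j1) ≈ 112.4°

At s = j1: numerator = -5 + j1, denominator = 32 + j48.
∠H = ∠num − ∠den = 168.69° − (56.310°) = 112.4°.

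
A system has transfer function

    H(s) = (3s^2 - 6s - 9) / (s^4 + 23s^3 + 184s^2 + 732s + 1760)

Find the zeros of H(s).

Set the numerator to zero: 3s^2 - 6s - 9 = 0, i.e. 3·(s^2 - 2s - 3) = 0.
Factoring: (s - 3)(s + 1) = 0.

s = 3, -1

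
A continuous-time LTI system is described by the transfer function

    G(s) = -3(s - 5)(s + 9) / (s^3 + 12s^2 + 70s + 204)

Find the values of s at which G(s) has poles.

s = -3 + 5j, -3 - 5j, -6

The poles are the roots of the denominator s^3 + 12s^2 + 70s + 204 = 0.
Trying s = -6: the polynomial evaluates to 0, so (s + 6) is a factor.
Dividing out leaves s^2 + 6s + 34 = 0.
The quadratic formula then gives s = -3 ± 5j.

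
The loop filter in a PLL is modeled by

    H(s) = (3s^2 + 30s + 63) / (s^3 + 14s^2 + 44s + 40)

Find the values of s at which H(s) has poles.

s = -2, -10, -2

The poles are the roots of the denominator s^3 + 14s^2 + 44s + 40 = 0.
Trying s = -2: the polynomial evaluates to 0, so (s + 2) is a factor.
Dividing out leaves s^2 + 12s + 20 = 0.
Factoring the quadratic: (s + 10)(s + 2) = 0.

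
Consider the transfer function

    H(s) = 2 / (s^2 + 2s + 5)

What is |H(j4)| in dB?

Substitute s = j4: numerator = 2, denominator = -11 + j8.
|H(j4)| = |2| / |-11 + j8| = 2 / 13.601 ≈ 0.1470.
In decibels: 20·log₁₀(0.1470) ≈ -16.7 dB.

|H(j4)|_dB ≈ -16.7 dB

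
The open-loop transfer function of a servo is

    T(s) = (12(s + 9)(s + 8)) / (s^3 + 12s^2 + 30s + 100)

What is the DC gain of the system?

T(0) = 216/25 ≈ 8.640

Set s = 0: T(0) = (864) / (100) = 216/25.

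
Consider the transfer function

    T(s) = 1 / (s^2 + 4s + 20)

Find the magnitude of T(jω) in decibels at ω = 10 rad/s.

|T(j10)|_dB ≈ -39.0 dB

Substitute s = j10: numerator = 1, denominator = -80 + j40.
|T(j10)| = |1| / |-80 + j40| = 1 / 89.443 ≈ 0.01118.
In decibels: 20·log₁₀(0.01118) ≈ -39.0 dB.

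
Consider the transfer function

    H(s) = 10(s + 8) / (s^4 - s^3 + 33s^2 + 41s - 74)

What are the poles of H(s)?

s = 1 + 6j, 1 - 6j, -2, 1

The poles are the roots of the denominator s^4 - s^3 + 33s^2 + 41s - 74 = 0.
Trying s = -2: the polynomial evaluates to 0, so (s + 2) is a factor.
Dividing out leaves s^3 - 3s^2 + 39s - 37 = 0.
This factors further as (s^2 - 2s + 37)(s - 1) = 0.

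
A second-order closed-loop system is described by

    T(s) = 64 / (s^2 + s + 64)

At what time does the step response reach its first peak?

Comparing s^2 + s + 64 to s^2 + 2ζωₙs + ωₙ²: ωₙ = 8 rad/s and ζ = 1/(2·8) = 0.0625.
ζωₙ = 1/2 = 0.5, so ω_d = ωₙ√(1−ζ²) = √(ωₙ² − (ζωₙ)²) = √(64 − 0.5²) = √63.75 ≈ 7.984 rad/s.
t_p = π/ω_d = π/7.984 ≈ 0.3935 s.

t_p ≈ 0.3935 s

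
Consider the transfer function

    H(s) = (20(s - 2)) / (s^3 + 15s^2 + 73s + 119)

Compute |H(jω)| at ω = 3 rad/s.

|H(j3)| ≈ 0.3743

Substitute s = j3: numerator = -40 + j60, denominator = -16 + j192.
|H(j3)| = |-40 + j60| / |-16 + j192| = 72.111 / 192.67 ≈ 0.3743.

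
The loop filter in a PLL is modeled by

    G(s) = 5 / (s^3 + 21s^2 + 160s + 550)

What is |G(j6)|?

|G(j6)| ≈ 0.006477

Substitute s = j6: numerator = 5, denominator = -206 + j744.
|G(j6)| = |5| / |-206 + j744| = 5 / 771.99 ≈ 0.006477.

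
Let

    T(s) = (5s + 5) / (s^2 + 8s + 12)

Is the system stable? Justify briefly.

stable

The denominator s^2 + 8s + 12 factors as (s + 2)(s + 6), giving poles at s = -2, -6.
Since all poles lie strictly in the left half-plane, the system is stable.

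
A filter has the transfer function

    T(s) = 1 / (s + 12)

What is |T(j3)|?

|T(j3)| ≈ 0.08085

Substitute s = j3: numerator = 1, denominator = 12 + j3.
|T(j3)| = |1| / |12 + j3| = 1 / 12.369 ≈ 0.08085.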